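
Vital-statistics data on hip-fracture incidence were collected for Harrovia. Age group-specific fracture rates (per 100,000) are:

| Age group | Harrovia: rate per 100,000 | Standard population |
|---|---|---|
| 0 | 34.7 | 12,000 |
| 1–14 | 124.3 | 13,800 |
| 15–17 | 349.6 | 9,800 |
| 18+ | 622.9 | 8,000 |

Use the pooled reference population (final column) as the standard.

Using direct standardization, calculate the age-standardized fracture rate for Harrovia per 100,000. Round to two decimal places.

241.77

Standard total = 43,600; weights = 0.2752, 0.3165, 0.2248, 0.1835.
Standardized rate: 0.2752×34.7 + 0.3165×124.3 + 0.2248×349.6 + 0.1835×622.9 = 241.7665 per 100,000.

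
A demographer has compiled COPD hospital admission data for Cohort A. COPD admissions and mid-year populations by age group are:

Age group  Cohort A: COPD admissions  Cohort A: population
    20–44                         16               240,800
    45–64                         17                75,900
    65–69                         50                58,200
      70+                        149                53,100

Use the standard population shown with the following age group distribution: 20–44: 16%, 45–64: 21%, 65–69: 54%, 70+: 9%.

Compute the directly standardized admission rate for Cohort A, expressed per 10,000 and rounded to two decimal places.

Age-specific rates per 10,000 for Cohort A: 0.66, 2.24, 8.59, 28.06.
Standard weights: 0.16, 0.21, 0.54, 0.09.
Standardized rate: 0.1600×0.66 + 0.2100×2.24 + 0.5400×8.59 + 0.0900×28.06 = 7.7413 per 10,000.

7.74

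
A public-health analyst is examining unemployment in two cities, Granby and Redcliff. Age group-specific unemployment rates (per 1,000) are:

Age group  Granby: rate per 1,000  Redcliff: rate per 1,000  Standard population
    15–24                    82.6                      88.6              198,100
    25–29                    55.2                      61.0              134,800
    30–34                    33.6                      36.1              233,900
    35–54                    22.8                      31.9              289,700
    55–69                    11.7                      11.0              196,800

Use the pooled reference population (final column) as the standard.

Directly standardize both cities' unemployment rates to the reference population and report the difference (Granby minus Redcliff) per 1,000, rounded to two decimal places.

Standard total = 1,053,300; weights = 0.1881, 0.1280, 0.2221, 0.2750, 0.1868.
Granby: 0.1881×82.6 + 0.1280×55.2 + 0.2221×33.6 + 0.2750×22.8 + 0.1868×11.7 = 38.5178 per 1,000.
Redcliff: 0.1881×88.6 + 0.1280×61.0 + 0.2221×36.1 + 0.2750×31.9 + 0.1868×11.0 = 43.3158 per 1,000.
Difference = 38.5178 − 43.3158 = -4.7980.

-4.80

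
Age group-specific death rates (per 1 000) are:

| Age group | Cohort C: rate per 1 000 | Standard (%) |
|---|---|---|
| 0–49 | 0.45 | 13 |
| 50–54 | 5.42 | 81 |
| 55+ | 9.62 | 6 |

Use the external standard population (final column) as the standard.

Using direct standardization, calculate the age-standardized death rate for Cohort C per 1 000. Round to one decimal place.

Standard weights: 0.13, 0.81, 0.06.
Standardized rate: 0.1300×0.45 + 0.8100×5.42 + 0.0600×9.62 = 5.0259 per 1 000.

5.0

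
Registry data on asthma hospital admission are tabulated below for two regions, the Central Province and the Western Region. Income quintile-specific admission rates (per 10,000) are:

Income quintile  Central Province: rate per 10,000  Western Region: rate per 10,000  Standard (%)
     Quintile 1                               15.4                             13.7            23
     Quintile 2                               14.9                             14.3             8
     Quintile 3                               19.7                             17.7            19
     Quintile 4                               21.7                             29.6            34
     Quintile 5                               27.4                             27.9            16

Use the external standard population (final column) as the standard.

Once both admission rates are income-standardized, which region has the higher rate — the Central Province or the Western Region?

Western Region

Standard weights: 0.23, 0.08, 0.19, 0.34, 0.16.
The Central Province: 0.2300×15.4 + 0.0800×14.9 + 0.1900×19.7 + 0.3400×21.7 + 0.1600×27.4 = 20.2390 per 10,000.
The Western Region: 0.2300×13.7 + 0.0800×14.3 + 0.1900×17.7 + 0.3400×29.6 + 0.1600×27.9 = 22.1860 per 10,000.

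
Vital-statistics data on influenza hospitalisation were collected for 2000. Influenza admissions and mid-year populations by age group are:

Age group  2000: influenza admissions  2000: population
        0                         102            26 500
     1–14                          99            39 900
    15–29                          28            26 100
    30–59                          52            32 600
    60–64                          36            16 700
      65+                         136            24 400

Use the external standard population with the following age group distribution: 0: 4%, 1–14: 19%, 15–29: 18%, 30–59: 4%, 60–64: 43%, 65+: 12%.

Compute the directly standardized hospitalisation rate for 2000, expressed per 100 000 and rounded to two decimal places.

Age-specific rates per 100 000 for 2000: 384.91, 248.12, 107.28, 159.51, 215.57, 557.38.
Standard weights: 0.04, 0.19, 0.18, 0.04, 0.43, 0.12.
Standardized rate: 0.0400×384.91 + 0.1900×248.12 + 0.1800×107.28 + 0.0400×159.51 + 0.4300×215.57 + 0.1200×557.38 = 247.8097 per 100 000.

247.81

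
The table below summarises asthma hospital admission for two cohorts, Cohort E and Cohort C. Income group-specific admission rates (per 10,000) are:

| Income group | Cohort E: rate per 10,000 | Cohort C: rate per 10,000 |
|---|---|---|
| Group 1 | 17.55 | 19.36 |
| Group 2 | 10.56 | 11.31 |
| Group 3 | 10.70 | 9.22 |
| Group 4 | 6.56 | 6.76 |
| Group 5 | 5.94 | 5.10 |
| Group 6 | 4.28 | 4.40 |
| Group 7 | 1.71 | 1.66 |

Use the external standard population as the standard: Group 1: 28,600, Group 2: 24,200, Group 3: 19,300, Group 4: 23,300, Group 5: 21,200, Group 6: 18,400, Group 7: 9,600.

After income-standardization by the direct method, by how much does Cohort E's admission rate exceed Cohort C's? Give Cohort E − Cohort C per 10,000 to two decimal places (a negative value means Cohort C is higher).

-0.21

Standard total = 144,600; weights = 0.1978, 0.1674, 0.1335, 0.1611, 0.1466, 0.1272, 0.0664.
Cohort E: 0.1978×17.55 + 0.1674×10.56 + 0.1335×10.70 + 0.1611×6.56 + 0.1466×5.94 + 0.1272×4.28 + 0.0664×1.71 = 9.2527 per 10,000.
Cohort C: 0.1978×19.36 + 0.1674×11.31 + 0.1335×9.22 + 0.1611×6.76 + 0.1466×5.10 + 0.1272×4.40 + 0.0664×1.66 = 9.4597 per 10,000.
Difference = 9.2527 − 9.4597 = -0.2070.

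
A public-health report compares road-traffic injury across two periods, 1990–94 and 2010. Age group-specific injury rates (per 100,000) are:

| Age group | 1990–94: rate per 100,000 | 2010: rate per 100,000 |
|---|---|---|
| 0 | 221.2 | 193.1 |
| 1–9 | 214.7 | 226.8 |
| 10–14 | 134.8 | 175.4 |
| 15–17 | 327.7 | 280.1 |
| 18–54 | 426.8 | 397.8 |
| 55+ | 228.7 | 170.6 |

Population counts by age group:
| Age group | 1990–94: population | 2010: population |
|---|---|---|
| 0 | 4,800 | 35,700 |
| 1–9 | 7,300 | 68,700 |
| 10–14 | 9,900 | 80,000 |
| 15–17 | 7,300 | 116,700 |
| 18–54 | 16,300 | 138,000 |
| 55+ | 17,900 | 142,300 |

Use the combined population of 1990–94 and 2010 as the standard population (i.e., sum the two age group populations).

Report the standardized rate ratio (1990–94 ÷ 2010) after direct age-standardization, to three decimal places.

Combined standard total = 644,900; weights = 0.0628, 0.1178, 0.1394, 0.1923, 0.2393, 0.2484.
1990–94: 0.0628×221.2 + 0.1178×214.7 + 0.1394×134.8 + 0.1923×327.7 + 0.2393×426.8 + 0.2484×228.7 = 279.9226 per 100,000.
2010: 0.0628×193.1 + 0.1178×226.8 + 0.1394×175.4 + 0.1923×280.1 + 0.2393×397.8 + 0.2484×170.6 = 254.7199 per 100,000.
Ratio = 279.9226 ÷ 254.7199 = 1.09894.

1.099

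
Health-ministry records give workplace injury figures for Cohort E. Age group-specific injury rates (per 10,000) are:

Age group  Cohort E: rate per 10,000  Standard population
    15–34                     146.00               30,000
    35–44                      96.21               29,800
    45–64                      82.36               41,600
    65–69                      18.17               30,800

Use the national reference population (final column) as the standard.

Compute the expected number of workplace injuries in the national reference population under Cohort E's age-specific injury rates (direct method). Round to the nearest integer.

1123

Expected workplace injuries = Σ (standard pop × age-specific rate ÷ 10,000)
= 30,000×146.00/10,000 + 29,800×96.21/10,000 + 41,600×82.36/10,000 + 30,800×18.17/10,000
= 438.00 + 286.71 + 342.62 + 55.96 = 1123.29.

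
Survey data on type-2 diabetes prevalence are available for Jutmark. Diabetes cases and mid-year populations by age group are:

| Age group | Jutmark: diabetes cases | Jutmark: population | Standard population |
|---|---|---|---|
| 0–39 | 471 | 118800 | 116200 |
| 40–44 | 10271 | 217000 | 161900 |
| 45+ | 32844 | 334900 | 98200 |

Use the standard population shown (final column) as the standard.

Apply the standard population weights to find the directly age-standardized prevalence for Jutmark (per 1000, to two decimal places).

Age-specific rates per 1000 for Jutmark: 3.965, 47.332, 98.071.
Standard total = 376300; weights = 0.3088, 0.4302, 0.2610.
Standardized rate: 0.3088×3.965 + 0.4302×47.332 + 0.2610×98.071 = 47.1812 per 1000.

47.18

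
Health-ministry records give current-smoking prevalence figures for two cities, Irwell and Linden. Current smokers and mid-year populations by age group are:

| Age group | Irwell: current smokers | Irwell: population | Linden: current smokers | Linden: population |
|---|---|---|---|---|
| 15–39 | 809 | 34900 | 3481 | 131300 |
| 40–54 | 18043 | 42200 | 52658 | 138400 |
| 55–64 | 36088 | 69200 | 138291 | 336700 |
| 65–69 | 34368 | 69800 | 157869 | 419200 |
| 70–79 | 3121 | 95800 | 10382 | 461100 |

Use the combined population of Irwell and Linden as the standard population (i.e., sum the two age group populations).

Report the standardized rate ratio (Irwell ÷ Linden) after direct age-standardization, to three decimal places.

1.264

Age-specific rates per 1000 for Irwell: 23.181, 427.559, 521.503, 492.378, 32.578.
For Linden: 26.512, 380.477, 410.725, 376.596, 22.516.
Combined standard total = 1798600; weights = 0.0924, 0.1004, 0.2257, 0.2719, 0.3096.
Irwell: 0.0924×23.181 + 0.1004×427.559 + 0.2257×521.503 + 0.2719×492.378 + 0.3096×32.578 = 306.7183 per 1000.
Linden: 0.0924×26.512 + 0.1004×380.477 + 0.2257×410.725 + 0.2719×376.596 + 0.3096×22.516 = 242.7043 per 1000.
Ratio = 306.7183 ÷ 242.7043 = 1.26375.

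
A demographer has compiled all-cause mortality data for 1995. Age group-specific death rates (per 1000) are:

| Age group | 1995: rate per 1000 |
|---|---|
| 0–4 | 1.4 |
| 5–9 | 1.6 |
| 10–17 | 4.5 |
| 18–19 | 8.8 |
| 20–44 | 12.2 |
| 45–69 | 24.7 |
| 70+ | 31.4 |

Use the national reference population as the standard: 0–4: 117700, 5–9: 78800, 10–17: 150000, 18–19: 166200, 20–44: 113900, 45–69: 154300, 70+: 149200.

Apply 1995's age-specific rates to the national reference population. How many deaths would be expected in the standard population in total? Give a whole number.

Expected deaths = Σ (standard pop × age-specific rate ÷ 1000)
= 117700×1.4/1000 + 78800×1.6/1000 + 150000×4.5/1000 + 166200×8.8/1000 + 113900×12.2/1000 + 154300×24.7/1000 + 149200×31.4/1000
= 164.78 + 126.08 + 675.00 + 1462.56 + 1389.58 + 3811.21 + 4684.88 = 12314.09.

12314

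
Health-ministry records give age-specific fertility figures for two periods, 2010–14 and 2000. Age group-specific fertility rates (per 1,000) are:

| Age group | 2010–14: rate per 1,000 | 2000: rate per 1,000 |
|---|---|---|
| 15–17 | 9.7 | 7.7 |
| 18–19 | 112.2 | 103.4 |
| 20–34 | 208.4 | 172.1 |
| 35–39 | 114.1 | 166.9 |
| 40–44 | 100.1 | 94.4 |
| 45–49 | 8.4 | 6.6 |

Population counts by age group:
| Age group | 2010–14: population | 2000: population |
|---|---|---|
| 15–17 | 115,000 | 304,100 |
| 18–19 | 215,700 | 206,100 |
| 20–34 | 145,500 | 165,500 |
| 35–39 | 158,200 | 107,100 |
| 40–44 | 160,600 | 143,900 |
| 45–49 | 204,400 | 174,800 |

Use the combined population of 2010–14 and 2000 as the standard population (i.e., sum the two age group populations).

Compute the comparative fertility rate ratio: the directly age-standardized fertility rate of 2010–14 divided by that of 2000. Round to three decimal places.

Combined standard total = 2,100,900; weights = 0.1995, 0.2008, 0.1480, 0.1263, 0.1449, 0.1805.
2010–14: 0.1995×9.7 + 0.2008×112.2 + 0.1480×208.4 + 0.1263×114.1 + 0.1449×100.1 + 0.1805×8.4 = 85.7442 per 1,000.
2000: 0.1995×7.7 + 0.2008×103.4 + 0.1480×172.1 + 0.1263×166.9 + 0.1449×94.4 + 0.1805×6.6 = 83.7214 per 1,000.
Ratio = 85.7442 ÷ 83.7214 = 1.02416.

1.024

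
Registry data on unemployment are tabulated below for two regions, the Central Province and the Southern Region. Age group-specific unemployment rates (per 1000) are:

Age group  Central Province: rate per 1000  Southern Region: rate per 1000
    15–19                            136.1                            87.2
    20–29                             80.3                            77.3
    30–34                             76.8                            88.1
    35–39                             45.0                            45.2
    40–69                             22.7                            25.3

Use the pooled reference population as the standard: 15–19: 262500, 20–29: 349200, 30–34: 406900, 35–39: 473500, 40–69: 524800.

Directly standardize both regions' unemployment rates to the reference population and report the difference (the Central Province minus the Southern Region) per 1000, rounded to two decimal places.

3.88

Standard total = 2016900; weights = 0.1302, 0.1731, 0.2017, 0.2348, 0.2602.
The Central Province: 0.1302×136.1 + 0.1731×80.3 + 0.2017×76.8 + 0.2348×45.0 + 0.2602×22.7 = 63.5814 per 1000.
The Southern Region: 0.1302×87.2 + 0.1731×77.3 + 0.2017×88.1 + 0.2348×45.2 + 0.2602×25.3 = 59.7009 per 1000.
Difference = 63.5814 − 59.7009 = 3.8806.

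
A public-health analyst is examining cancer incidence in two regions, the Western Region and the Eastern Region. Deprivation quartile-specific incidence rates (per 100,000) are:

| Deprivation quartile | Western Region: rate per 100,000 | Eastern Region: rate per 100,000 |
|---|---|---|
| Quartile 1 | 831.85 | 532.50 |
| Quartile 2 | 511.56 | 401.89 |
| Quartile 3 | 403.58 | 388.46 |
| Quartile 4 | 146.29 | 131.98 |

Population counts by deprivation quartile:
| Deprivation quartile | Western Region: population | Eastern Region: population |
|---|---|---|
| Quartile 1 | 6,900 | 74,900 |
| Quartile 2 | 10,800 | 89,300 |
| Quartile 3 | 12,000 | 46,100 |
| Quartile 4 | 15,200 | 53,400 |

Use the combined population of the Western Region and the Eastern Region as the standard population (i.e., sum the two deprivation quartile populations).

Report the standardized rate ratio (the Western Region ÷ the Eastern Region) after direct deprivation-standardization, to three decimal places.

Combined standard total = 308,600; weights = 0.2651, 0.3244, 0.1883, 0.2223.
The Western Region: 0.2651×831.85 + 0.3244×511.56 + 0.1883×403.58 + 0.2223×146.29 = 494.9319 per 100,000.
The Eastern Region: 0.2651×532.50 + 0.3244×401.89 + 0.1883×388.46 + 0.2223×131.98 = 373.9826 per 100,000.
Ratio = 494.9319 ÷ 373.9826 = 1.32341.

1.323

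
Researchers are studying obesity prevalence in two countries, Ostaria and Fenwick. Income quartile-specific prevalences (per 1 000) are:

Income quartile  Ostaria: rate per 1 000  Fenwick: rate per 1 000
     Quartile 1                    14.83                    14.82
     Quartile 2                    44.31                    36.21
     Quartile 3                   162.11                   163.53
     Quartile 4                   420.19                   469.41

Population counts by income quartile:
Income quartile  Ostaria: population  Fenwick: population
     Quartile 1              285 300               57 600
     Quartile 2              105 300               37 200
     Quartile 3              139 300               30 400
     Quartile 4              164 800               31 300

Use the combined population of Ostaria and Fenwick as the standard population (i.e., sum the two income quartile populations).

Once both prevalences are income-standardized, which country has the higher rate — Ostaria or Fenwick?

Fenwick

Combined standard total = 851 200; weights = 0.4028, 0.1674, 0.1994, 0.2304.
Ostaria: 0.4028×14.83 + 0.1674×44.31 + 0.1994×162.11 + 0.2304×420.19 = 142.5149 per 1 000.
Fenwick: 0.4028×14.82 + 0.1674×36.21 + 0.1994×163.53 + 0.2304×469.41 = 152.7773 per 1 000.
The crude rates (144.99 vs 139.71) would put Ostaria higher, but that reflects its income composition; once standardized to a common income structure, Fenwick has the higher underlying rate.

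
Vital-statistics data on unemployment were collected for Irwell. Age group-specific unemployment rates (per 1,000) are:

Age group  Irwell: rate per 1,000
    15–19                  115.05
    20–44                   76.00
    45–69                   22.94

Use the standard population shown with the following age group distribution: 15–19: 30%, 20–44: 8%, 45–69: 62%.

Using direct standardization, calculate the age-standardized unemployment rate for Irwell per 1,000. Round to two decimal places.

54.82

Standard weights: 0.30, 0.08, 0.62.
Standardized rate: 0.3000×115.05 + 0.0800×76.00 + 0.6200×22.94 = 54.8178 per 1,000.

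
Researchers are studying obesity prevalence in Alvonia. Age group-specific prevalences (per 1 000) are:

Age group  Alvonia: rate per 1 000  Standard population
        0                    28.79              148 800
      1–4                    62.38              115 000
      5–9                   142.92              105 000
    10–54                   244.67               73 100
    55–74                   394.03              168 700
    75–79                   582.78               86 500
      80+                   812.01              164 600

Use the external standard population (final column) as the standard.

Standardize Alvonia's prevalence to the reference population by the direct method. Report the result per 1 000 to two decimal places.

Standard total = 861 700; weights = 0.1727, 0.1335, 0.1219, 0.0848, 0.1958, 0.1004, 0.1910.
Standardized rate: 0.1727×28.79 + 0.1335×62.38 + 0.1219×142.92 + 0.0848×244.67 + 0.1958×394.03 + 0.1004×582.78 + 0.1910×812.01 = 342.2186 per 1 000.

342.22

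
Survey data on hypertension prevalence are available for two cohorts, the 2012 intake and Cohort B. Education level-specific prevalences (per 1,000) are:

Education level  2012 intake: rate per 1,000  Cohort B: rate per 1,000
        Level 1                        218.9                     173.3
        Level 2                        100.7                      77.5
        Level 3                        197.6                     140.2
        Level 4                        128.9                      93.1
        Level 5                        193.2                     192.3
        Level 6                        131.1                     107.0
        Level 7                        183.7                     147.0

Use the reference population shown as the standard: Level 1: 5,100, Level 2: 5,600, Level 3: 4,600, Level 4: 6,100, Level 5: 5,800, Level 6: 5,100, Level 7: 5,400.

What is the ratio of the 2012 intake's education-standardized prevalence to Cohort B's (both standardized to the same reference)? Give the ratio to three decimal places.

1.235

Standard total = 37,700; weights = 0.1353, 0.1485, 0.1220, 0.1618, 0.1538, 0.1353, 0.1432.
The 2012 intake: 0.1353×218.9 + 0.1485×100.7 + 0.1220×197.6 + 0.1618×128.9 + 0.1538×193.2 + 0.1353×131.1 + 0.1432×183.7 = 163.3080 per 1,000.
Cohort B: 0.1353×173.3 + 0.1485×77.5 + 0.1220×140.2 + 0.1618×93.1 + 0.1538×192.3 + 0.1353×107.0 + 0.1432×147.0 = 132.2414 per 1,000.
Ratio = 163.3080 ÷ 132.2414 = 1.23492.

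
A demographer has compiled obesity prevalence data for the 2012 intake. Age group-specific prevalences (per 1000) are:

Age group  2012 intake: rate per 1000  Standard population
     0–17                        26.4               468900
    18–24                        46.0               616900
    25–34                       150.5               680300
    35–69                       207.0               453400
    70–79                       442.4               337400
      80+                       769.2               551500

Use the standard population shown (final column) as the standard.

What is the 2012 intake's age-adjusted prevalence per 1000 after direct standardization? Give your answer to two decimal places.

Standard total = 3108400; weights = 0.1508, 0.1985, 0.2189, 0.1459, 0.1085, 0.1774.
Standardized rate: 0.1508×26.4 + 0.1985×46.0 + 0.2189×150.5 + 0.1459×207.0 + 0.1085×442.4 + 0.1774×769.2 = 260.7370 per 1000.

260.74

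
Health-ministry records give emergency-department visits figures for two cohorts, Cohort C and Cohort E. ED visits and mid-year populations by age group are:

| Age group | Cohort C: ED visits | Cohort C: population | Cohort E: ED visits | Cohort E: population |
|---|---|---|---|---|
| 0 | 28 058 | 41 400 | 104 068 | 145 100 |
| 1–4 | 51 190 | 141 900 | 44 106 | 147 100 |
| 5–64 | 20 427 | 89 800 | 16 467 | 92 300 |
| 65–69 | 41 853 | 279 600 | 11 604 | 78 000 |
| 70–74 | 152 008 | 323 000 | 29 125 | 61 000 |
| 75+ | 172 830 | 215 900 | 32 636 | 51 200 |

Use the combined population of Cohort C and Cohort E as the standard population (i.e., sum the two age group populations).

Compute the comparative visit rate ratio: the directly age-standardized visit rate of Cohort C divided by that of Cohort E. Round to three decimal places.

Age-specific rates per 1 000 for Cohort C: 677.729, 360.747, 227.472, 149.689, 470.613, 800.509.
For Cohort E: 717.216, 299.837, 178.407, 148.769, 477.459, 637.422.
Combined standard total = 1 666 300; weights = 0.1119, 0.1734, 0.1093, 0.2146, 0.2305, 0.1603.
Cohort C: 0.1119×677.729 + 0.1734×360.747 + 0.1093×227.472 + 0.2146×149.689 + 0.2305×470.613 + 0.1603×800.509 = 432.1763 per 1 000.
Cohort E: 0.1119×717.216 + 0.1734×299.837 + 0.1093×178.407 + 0.2146×148.769 + 0.2305×477.459 + 0.1603×637.422 = 395.9077 per 1 000.
Ratio = 432.1763 ÷ 395.9077 = 1.09161.

1.092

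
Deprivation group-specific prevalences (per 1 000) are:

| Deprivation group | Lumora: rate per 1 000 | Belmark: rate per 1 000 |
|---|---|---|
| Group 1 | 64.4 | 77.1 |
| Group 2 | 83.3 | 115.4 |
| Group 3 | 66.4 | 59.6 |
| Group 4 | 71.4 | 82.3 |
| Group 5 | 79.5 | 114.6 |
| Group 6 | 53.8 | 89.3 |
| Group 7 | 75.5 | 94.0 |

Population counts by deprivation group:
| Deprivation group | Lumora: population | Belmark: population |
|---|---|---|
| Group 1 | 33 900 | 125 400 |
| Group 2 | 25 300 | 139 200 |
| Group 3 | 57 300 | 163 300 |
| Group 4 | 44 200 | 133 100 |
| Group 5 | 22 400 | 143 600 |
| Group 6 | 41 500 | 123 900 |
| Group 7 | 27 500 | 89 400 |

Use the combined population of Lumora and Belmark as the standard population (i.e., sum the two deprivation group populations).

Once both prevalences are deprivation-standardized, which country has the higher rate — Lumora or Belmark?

Combined standard total = 1 170 000; weights = 0.1362, 0.1406, 0.1885, 0.1515, 0.1419, 0.1414, 0.0999.
Lumora: 0.1362×64.4 + 0.1406×83.3 + 0.1885×66.4 + 0.1515×71.4 + 0.1419×79.5 + 0.1414×53.8 + 0.0999×75.5 = 70.2481 per 1 000.
Belmark: 0.1362×77.1 + 0.1406×115.4 + 0.1885×59.6 + 0.1515×82.3 + 0.1419×114.6 + 0.1414×89.3 + 0.0999×94.0 = 88.7071 per 1 000.

Belmark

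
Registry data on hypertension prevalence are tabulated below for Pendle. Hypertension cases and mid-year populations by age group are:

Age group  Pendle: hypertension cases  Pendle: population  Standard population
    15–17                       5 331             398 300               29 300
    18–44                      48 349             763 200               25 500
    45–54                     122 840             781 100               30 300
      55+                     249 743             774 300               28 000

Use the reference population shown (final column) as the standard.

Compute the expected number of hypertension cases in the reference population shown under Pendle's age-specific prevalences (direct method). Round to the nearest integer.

15804

Age-specific rates per 1 000 for Pendle: 13.384, 63.350, 157.265, 322.540.
Expected hypertension cases = Σ (standard pop × age-specific rate ÷ 1 000)
= 29 300×13.384/1 000 + 25 500×63.350/1 000 + 30 300×157.265/1 000 + 28 000×322.540/1 000
= 392.16 + 1615.43 + 4765.14 + 9031.13 = 15803.87.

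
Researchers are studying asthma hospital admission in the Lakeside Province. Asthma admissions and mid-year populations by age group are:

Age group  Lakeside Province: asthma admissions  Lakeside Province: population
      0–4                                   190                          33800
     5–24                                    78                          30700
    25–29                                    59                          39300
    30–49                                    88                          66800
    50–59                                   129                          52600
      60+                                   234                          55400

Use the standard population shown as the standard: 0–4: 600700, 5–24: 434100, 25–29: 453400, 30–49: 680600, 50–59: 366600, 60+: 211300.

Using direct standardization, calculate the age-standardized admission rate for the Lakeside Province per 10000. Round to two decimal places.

Age-specific rates per 10000 for the Lakeside Province: 56.21, 25.41, 15.01, 13.17, 24.52, 42.24.
Standard total = 2746700; weights = 0.2187, 0.1580, 0.1651, 0.2478, 0.1335, 0.0769.
Standardized rate: 0.2187×56.21 + 0.1580×25.41 + 0.1651×15.01 + 0.2478×13.17 + 0.1335×24.52 + 0.0769×42.24 = 28.5742 per 10000.

28.57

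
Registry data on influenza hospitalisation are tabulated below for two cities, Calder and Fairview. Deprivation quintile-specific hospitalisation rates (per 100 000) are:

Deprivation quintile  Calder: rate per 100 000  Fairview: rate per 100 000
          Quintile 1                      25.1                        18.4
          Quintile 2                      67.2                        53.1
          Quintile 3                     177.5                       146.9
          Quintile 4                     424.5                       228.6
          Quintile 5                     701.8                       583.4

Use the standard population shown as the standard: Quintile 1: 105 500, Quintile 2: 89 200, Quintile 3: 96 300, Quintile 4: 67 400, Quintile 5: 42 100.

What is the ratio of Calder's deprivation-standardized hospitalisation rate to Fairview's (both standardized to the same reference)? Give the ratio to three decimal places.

1.380

Standard total = 400 500; weights = 0.2634, 0.2227, 0.2404, 0.1683, 0.1051.
Calder: 0.2634×25.1 + 0.2227×67.2 + 0.2404×177.5 + 0.1683×424.5 + 0.1051×701.8 = 209.4697 per 100 000.
Fairview: 0.2634×18.4 + 0.2227×53.1 + 0.2404×146.9 + 0.1683×228.6 + 0.1051×583.4 = 151.7927 per 100 000.
Ratio = 209.4697 ÷ 151.7927 = 1.37997.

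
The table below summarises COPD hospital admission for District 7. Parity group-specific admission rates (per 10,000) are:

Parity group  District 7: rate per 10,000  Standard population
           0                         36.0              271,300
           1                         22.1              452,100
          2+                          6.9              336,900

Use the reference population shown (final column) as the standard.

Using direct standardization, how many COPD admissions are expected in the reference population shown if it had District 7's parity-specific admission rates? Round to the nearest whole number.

2208

Expected COPD admissions = Σ (standard pop × parity-specific rate ÷ 10,000)
= 271,300×36.0/10,000 + 452,100×22.1/10,000 + 336,900×6.9/10,000
= 976.68 + 999.14 + 232.46 = 2208.28.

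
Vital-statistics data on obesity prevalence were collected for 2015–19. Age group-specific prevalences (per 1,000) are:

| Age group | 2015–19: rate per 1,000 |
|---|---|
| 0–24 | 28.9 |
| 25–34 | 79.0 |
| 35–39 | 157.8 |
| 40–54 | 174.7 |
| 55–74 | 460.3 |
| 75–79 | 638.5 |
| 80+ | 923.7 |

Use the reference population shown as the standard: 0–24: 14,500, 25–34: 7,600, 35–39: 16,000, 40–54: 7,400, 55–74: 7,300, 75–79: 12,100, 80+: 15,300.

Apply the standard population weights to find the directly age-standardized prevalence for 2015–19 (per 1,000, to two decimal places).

Standard total = 80,200; weights = 0.1808, 0.0948, 0.1995, 0.0923, 0.0910, 0.1509, 0.1908.
Standardized rate: 0.1808×28.9 + 0.0948×79.0 + 0.1995×157.8 + 0.0923×174.7 + 0.0910×460.3 + 0.1509×638.5 + 0.1908×923.7 = 374.7591 per 1,000.

374.76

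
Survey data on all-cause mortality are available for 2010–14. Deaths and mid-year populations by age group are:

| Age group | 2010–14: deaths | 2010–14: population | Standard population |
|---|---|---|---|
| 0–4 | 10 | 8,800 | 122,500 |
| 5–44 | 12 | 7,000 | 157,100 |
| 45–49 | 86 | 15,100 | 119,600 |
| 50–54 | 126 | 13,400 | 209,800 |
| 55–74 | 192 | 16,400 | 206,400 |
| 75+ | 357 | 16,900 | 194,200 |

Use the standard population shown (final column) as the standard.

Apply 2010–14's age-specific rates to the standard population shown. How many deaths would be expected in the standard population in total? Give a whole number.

9581

Age-specific rates per 1,000 for 2010–14: 1.136, 1.714, 5.695, 9.403, 11.707, 21.124.
Expected deaths = Σ (standard pop × age-specific rate ÷ 1,000)
= 122,500×1.136/1,000 + 157,100×1.714/1,000 + 119,600×5.695/1,000 + 209,800×9.403/1,000 + 206,400×11.707/1,000 + 194,200×21.124/1,000
= 139.20 + 269.31 + 681.17 + 1972.75 + 2416.39 + 4102.33 = 9581.15.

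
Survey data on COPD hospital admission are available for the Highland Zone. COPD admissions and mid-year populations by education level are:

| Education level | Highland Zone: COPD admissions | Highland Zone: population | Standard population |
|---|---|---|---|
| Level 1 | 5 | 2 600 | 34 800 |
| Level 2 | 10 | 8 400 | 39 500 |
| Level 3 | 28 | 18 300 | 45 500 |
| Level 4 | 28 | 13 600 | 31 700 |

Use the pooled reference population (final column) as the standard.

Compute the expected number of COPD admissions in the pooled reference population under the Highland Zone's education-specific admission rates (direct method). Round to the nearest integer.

Education-specific rates per 10 000 for the Highland Zone: 19.23, 11.90, 15.30, 20.59.
Expected COPD admissions = Σ (standard pop × education-specific rate ÷ 10 000)
= 34 800×19.23/10 000 + 39 500×11.90/10 000 + 45 500×15.30/10 000 + 31 700×20.59/10 000
= 66.92 + 47.02 + 69.62 + 65.26 = 248.83.

249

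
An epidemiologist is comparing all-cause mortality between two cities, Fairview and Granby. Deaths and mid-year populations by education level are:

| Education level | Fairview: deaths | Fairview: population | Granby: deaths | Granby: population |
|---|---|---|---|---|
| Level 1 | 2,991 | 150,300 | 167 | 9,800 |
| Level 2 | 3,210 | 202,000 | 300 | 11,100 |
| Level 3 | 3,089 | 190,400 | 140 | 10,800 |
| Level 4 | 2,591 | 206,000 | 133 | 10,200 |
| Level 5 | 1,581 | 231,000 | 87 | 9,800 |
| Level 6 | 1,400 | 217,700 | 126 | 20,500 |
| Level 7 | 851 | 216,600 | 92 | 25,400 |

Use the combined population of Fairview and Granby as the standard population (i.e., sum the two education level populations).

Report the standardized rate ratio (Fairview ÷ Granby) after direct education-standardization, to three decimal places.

Education-specific rates per 1,000 for Fairview: 19.900, 15.891, 16.224, 12.578, 6.844, 6.431, 3.929.
For Granby: 17.041, 27.027, 12.963, 13.039, 8.878, 6.146, 3.622.
Combined standard total = 1,511,600; weights = 0.1059, 0.1410, 0.1331, 0.1430, 0.1593, 0.1576, 0.1601.
Fairview: 0.1059×19.900 + 0.1410×15.891 + 0.1331×16.224 + 0.1430×12.578 + 0.1593×6.844 + 0.1576×6.431 + 0.1601×3.929 = 11.0390 per 1,000.
Granby: 0.1059×17.041 + 0.1410×27.027 + 0.1331×12.963 + 0.1430×13.039 + 0.1593×8.878 + 0.1576×6.146 + 0.1601×3.622 = 12.1681 per 1,000.
Ratio = 11.0390 ÷ 12.1681 = 0.90722.

0.907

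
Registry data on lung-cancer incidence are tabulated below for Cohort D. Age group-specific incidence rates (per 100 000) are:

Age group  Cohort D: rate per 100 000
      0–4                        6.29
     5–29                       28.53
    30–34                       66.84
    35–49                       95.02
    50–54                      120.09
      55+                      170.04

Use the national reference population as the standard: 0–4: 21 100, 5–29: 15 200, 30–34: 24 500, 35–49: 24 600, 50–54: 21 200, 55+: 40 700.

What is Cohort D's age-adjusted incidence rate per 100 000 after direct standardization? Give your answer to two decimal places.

95.10

Standard total = 147 300; weights = 0.1432, 0.1032, 0.1663, 0.1670, 0.1439, 0.2763.
Standardized rate: 0.1432×6.29 + 0.1032×28.53 + 0.1663×66.84 + 0.1670×95.02 + 0.1439×120.09 + 0.2763×170.04 = 95.0983 per 100 000.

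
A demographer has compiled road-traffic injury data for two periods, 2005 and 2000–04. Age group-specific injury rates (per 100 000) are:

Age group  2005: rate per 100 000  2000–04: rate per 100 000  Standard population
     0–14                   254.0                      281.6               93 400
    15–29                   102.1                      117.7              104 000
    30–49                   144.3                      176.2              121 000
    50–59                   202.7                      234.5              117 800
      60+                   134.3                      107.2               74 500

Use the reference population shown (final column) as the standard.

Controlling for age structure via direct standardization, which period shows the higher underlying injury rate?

2000–04

Standard total = 510 700; weights = 0.1829, 0.2036, 0.2369, 0.2307, 0.1459.
2005: 0.1829×254.0 + 0.2036×102.1 + 0.2369×144.3 + 0.2307×202.7 + 0.1459×134.3 = 167.7809 per 100 000.
2000–04: 0.1829×281.6 + 0.2036×117.7 + 0.2369×176.2 + 0.2307×234.5 + 0.1459×107.2 = 186.9453 per 100 000.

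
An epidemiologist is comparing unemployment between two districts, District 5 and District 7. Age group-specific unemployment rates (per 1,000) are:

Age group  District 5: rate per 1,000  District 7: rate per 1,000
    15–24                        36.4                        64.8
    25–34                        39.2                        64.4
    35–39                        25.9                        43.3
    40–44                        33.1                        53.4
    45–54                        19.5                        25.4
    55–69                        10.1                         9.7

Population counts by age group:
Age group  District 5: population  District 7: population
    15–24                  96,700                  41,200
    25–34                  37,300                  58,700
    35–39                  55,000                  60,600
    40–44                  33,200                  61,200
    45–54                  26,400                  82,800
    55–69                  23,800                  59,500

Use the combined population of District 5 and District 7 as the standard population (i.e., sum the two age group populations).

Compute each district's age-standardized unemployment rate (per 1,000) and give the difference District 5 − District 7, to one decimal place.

-17.1

Combined standard total = 636,400; weights = 0.2167, 0.1508, 0.1816, 0.1483, 0.1716, 0.1309.
District 5: 0.2167×36.4 + 0.1508×39.2 + 0.1816×25.9 + 0.1483×33.1 + 0.1716×19.5 + 0.1309×10.1 = 28.0832 per 1,000.
District 7: 0.2167×64.8 + 0.1508×64.4 + 0.1816×43.3 + 0.1483×53.4 + 0.1716×25.4 + 0.1309×9.7 = 45.1704 per 1,000.
Difference = 28.0832 − 45.1704 = -17.0872.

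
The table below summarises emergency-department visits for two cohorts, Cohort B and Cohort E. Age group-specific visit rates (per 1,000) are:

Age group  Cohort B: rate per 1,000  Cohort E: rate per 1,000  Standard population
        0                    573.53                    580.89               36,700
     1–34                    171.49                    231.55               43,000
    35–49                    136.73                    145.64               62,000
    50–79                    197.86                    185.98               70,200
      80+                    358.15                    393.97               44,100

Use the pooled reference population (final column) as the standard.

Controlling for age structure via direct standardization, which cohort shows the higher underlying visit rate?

Cohort E

Standard total = 256,000; weights = 0.1434, 0.1680, 0.2422, 0.2742, 0.1723.
Cohort B: 0.1434×573.53 + 0.1680×171.49 + 0.2422×136.73 + 0.2742×197.86 + 0.1723×358.15 = 260.0940 per 1,000.
Cohort E: 0.1434×580.89 + 0.1680×231.55 + 0.2422×145.64 + 0.2742×185.98 + 0.1723×393.97 = 276.3081 per 1,000.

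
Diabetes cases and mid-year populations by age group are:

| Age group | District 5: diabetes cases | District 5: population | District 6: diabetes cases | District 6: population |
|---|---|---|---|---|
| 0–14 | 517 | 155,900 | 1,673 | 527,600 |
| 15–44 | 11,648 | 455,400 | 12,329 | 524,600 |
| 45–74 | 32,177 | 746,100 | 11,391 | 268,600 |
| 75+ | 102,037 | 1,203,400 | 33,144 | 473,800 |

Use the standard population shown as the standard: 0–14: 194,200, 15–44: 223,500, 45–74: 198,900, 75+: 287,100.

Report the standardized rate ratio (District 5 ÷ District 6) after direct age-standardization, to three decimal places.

1.142

Age-specific rates per 1,000 for District 5: 3.316, 25.578, 43.127, 84.791.
For District 6: 3.171, 23.502, 42.409, 69.954.
Standard total = 903,700; weights = 0.2149, 0.2473, 0.2201, 0.3177.
District 5: 0.2149×3.316 + 0.2473×25.578 + 0.2201×43.127 + 0.3177×84.791 = 43.4679 per 1,000.
District 6: 0.2149×3.171 + 0.2473×23.502 + 0.2201×42.409 + 0.3177×69.954 = 38.0516 per 1,000.
Ratio = 43.4679 ÷ 38.0516 = 1.14234.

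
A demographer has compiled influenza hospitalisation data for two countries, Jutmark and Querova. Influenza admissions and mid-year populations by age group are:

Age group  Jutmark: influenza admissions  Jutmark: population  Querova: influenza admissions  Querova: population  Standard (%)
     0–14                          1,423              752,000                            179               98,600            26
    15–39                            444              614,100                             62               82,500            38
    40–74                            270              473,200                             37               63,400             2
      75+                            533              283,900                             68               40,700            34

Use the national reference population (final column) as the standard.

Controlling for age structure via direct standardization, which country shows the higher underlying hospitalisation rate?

Jutmark

Age-specific rates per 100,000 for Jutmark: 189.23, 72.30, 57.06, 187.74.
For Querova: 181.54, 75.15, 58.36, 167.08.
Standard weights: 0.26, 0.38, 0.02, 0.34.
Jutmark: 0.2600×189.23 + 0.3800×72.30 + 0.0200×57.06 + 0.3400×187.74 = 141.6473 per 100,000.
Querova: 0.2600×181.54 + 0.3800×75.15 + 0.0200×58.36 + 0.3400×167.08 = 133.7315 per 100,000.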